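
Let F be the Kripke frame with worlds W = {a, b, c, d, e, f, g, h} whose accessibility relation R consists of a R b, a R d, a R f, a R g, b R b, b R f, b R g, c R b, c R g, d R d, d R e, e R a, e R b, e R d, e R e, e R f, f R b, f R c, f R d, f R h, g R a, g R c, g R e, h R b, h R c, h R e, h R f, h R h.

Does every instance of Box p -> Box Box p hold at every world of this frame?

No

By correspondence theory, 4 is valid on a frame iff R is transitive.
Transitive: no — a R d and d R e, but not a R e.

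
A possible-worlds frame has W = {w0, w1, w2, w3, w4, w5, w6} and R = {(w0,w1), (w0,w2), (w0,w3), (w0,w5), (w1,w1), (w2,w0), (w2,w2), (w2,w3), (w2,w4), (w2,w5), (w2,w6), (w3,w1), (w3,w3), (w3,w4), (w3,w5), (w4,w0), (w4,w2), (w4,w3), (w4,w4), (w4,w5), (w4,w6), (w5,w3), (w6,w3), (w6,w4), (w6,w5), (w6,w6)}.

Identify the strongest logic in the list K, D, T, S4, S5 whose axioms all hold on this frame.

Serial (axiom D): yes — every world has a successor (e.g. w0 R w1).
Reflexive (axiom T): no — w0 is not related to itself.
Transitive (axiom 4): no — w0 R w2 and w2 R w4, but not w0 R w4.
Euclidean (axiom 5): no — w0 R w1 and w0 R w2, but not w1 R w2.
So F validates K, D; T would additionally require R to be reflexive. The strongest is D.

D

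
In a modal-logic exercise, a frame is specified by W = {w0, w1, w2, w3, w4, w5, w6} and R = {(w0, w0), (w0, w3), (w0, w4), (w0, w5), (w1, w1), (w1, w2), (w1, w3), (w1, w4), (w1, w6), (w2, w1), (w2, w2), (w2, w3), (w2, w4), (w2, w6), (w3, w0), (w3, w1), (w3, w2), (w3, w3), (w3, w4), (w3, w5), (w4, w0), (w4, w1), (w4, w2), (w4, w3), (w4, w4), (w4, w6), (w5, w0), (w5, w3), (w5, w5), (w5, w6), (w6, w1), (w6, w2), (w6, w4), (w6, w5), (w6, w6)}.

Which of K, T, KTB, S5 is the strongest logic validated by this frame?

Reflexive (axiom T): yes — every world is R-related to itself.
Symmetric (axiom B): yes — every pair in R has its reverse in R.
Euclidean (axiom 5): no — w0 R w4 and w0 R w5, but not w4 R w5.
So F validates K, T, KTB; S5 would additionally require R to be Euclidean. The strongest is KTB.

KTB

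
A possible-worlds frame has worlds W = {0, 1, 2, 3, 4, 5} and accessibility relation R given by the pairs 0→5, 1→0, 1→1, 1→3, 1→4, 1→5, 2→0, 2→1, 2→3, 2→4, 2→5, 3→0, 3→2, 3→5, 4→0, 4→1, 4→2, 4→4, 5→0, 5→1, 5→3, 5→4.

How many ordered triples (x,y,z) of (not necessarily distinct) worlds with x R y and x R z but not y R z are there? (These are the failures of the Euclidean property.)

Enumerating: (0,5,5), (1,0,0), (1,0,1), (1,0,3), (1,0,4), (1,3,1), (1,3,3), (1,3,4), (1,4,3), (1,4,5), (1,5,5), (2,0,0), … and 28 more.
Total: 40.

40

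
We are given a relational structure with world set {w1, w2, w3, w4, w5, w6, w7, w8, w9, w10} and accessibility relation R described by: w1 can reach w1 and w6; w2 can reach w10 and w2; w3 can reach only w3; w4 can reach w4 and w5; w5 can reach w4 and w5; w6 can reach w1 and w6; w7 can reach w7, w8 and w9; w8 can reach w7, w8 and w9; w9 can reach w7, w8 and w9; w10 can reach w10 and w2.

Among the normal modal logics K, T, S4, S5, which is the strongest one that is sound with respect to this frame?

S5

Reflexive (axiom T): yes — every world is R-related to itself.
Transitive (axiom 4): yes — every two-step R-path is closed by a direct edge.
Euclidean (axiom 5): yes — any two successors of a common world are R-related.
So F validates K, T, S4, S5. The strongest is S5.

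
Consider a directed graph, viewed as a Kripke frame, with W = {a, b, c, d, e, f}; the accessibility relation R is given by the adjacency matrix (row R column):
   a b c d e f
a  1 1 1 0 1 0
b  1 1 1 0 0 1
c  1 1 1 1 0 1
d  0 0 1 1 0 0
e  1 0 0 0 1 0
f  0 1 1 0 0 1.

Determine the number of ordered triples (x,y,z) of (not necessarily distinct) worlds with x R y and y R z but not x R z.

Enumerating: (a,b,f), (a,c,d), (a,c,f), (b,a,e), (b,c,d), (c,a,e), (d,c,a), (d,c,b), (d,c,f), (e,a,b), (e,a,c), (f,b,a), (f,c,a), (f,c,d).

14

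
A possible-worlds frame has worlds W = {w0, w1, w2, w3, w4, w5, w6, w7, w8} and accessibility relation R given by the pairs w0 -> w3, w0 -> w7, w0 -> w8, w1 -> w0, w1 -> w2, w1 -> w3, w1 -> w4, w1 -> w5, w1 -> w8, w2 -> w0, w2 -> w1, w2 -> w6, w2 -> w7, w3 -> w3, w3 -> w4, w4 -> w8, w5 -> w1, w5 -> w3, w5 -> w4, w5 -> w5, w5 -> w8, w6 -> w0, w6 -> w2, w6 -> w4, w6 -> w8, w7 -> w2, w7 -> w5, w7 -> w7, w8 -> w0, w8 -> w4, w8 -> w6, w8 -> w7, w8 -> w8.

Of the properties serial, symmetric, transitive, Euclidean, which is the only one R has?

Serial: yes — every world has a successor (e.g. w0 R w3).
Symmetric: no — w0 R w3 but not w3 R w0.
Transitive: no — w0 R w3 and w3 R w4, but not w0 R w4.
Euclidean: no — w0 R w3 and w0 R w7, but not w3 R w7.
Only serial holds.

serial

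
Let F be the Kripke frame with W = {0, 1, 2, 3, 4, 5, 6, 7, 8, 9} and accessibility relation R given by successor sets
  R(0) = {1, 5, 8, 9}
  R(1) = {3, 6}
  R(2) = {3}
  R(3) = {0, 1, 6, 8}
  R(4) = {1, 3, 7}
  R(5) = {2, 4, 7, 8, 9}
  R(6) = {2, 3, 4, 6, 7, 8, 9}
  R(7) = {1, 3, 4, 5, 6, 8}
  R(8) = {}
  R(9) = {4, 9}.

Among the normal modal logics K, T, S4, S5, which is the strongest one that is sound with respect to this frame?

Reflexive (axiom T): no — 0 is not related to itself.
Transitive (axiom 4): no — 0 R 1 and 1 R 3, but not 0 R 3.
Euclidean (axiom 5): no — 0 R 1 and 0 R 5, but not 1 R 5.
So F validates K; T would additionally require R to be reflexive. The strongest is K.

K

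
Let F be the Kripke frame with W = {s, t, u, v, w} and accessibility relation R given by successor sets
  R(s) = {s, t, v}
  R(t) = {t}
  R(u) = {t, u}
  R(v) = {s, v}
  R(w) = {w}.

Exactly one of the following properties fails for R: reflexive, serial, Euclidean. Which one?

Euclidean

Reflexive: yes — every world is R-related to itself.
Serial: yes — every world has a successor (e.g. s R s).
Euclidean: no — s R t and s R v, but not t R v.
Only Euclidean fails.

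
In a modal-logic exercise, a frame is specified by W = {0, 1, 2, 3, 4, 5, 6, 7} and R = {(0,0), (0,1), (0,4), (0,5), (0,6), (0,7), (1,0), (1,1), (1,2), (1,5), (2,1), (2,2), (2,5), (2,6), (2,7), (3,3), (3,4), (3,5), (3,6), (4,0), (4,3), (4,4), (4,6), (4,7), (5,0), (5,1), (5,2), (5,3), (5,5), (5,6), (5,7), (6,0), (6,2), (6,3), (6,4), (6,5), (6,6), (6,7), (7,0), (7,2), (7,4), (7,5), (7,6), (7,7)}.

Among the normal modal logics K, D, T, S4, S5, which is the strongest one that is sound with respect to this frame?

T

Serial (axiom D): yes — every world has a successor (e.g. 0 R 0).
Reflexive (axiom T): yes — every world is R-related to itself.
Transitive (axiom 4): no — 0 R 1 and 1 R 2, but not 0 R 2.
Euclidean (axiom 5): no — 0 R 1 and 0 R 4, but not 1 R 4.
So F validates K, D, T; S4 would additionally require R to be transitive. The strongest is T.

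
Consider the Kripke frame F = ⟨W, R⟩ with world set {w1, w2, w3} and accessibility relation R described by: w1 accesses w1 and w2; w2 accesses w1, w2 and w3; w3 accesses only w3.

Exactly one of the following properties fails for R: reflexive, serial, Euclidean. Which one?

Reflexive: yes — every world is R-related to itself.
Serial: yes — every world has a successor (e.g. w1 R w1).
Euclidean: no — w2 R w1 and w2 R w3, but not w1 R w3.
Only Euclidean fails.

Euclidean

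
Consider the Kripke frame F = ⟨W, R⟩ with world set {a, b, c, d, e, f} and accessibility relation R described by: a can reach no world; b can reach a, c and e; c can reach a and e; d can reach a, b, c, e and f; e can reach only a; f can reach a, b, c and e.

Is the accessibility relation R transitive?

Transitive: yes — every two-step R-path is closed by a direct edge.

Yes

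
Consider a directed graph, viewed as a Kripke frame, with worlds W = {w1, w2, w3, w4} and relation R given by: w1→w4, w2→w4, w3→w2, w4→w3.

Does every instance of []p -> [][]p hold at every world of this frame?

By correspondence theory, 4 is valid on a frame iff R is transitive.
Transitive: no — w1 R w4 and w4 R w3, but not w1 R w3.

No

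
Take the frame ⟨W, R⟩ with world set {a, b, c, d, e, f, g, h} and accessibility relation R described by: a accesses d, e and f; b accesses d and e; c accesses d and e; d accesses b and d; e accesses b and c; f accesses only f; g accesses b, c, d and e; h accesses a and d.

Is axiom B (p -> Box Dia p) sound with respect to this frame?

No

Axiom B corresponds to the accessibility relation being symmetric.
Symmetric: no — a R d but not d R a.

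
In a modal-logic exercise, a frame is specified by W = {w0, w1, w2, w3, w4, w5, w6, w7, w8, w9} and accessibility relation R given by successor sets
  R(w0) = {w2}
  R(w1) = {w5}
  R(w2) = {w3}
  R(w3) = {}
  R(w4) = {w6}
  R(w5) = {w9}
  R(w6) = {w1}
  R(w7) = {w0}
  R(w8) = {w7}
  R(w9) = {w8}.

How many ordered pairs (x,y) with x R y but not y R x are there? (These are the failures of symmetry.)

9

Enumerating: (w0,w2), (w1,w5), (w2,w3), (w4,w6), (w5,w9), (w6,w1), (w7,w0), (w8,w7), (w9,w8).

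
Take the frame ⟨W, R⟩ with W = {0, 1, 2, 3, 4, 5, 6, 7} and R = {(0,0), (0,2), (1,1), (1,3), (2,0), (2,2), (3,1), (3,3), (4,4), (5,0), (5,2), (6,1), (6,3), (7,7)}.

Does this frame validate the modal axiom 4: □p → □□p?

Yes

Axiom 4 corresponds to the accessibility relation being transitive.
Transitive: yes — every two-step R-path is closed by a direct edge.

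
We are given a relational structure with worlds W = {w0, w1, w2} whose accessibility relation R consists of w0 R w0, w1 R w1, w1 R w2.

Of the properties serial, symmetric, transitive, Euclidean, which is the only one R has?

transitive

Serial: no — w2 has no R-successor.
Symmetric: no — w1 R w2 but not w2 R w1.
Transitive: yes — every two-step R-path is closed by a direct edge.
Euclidean: no — w1 R w2 and w1 R w1, but not w2 R w1.
Only transitive holds.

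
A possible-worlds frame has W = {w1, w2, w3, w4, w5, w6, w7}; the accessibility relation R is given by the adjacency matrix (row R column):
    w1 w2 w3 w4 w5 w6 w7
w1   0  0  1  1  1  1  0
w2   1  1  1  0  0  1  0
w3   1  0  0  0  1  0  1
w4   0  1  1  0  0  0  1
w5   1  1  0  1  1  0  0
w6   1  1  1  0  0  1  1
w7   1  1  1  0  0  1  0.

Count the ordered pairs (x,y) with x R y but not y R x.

12

Enumerating: (w1,w4), (w2,w1), (w2,w3), (w3,w5), (w4,w2), (w4,w3), (w4,w7), (w5,w2), (w5,w4), (w6,w3), (w7,w1), (w7,w2).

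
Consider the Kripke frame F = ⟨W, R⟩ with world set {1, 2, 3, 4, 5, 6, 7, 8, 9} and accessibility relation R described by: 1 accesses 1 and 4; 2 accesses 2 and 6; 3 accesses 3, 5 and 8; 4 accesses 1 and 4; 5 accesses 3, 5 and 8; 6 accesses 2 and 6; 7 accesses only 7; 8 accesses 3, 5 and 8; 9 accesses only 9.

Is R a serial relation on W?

Serial: yes — every world has a successor (e.g. 1 R 1).

Yes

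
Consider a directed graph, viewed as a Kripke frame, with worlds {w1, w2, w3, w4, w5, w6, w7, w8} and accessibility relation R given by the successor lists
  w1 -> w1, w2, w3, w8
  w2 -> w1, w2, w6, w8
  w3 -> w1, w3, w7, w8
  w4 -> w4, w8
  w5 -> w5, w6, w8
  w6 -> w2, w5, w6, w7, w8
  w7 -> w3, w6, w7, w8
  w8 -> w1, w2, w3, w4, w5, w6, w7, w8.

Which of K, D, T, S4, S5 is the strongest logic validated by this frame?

Serial (axiom D): yes — every world has a successor (e.g. w1 R w1).
Reflexive (axiom T): yes — every world is R-related to itself.
Transitive (axiom 4): no — w1 R w2 and w2 R w6, but not w1 R w6.
Euclidean (axiom 5): no — w1 R w2 and w1 R w3, but not w2 R w3.
So F validates K, D, T; S4 would additionally require R to be transitive. The strongest is T.

T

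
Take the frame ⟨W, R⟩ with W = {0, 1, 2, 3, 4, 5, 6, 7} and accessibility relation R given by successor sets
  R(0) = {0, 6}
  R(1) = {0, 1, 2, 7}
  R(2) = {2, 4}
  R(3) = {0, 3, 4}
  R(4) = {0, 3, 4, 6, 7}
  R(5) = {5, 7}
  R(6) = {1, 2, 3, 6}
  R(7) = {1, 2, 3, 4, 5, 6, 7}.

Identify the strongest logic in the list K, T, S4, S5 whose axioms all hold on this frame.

Reflexive (axiom T): yes — every world is R-related to itself.
Transitive (axiom 4): no — 0 R 6 and 6 R 1, but not 0 R 1.
Euclidean (axiom 5): no — 1 R 0 and 1 R 2, but not 0 R 2.
So F validates K, T; S4 would additionally require R to be transitive. The strongest is T.

T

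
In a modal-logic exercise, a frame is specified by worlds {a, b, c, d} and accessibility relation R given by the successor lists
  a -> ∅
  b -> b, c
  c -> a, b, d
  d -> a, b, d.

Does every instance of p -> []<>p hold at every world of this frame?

No

Axiom B corresponds to the accessibility relation being symmetric.
Symmetric: no — c R a but not a R c.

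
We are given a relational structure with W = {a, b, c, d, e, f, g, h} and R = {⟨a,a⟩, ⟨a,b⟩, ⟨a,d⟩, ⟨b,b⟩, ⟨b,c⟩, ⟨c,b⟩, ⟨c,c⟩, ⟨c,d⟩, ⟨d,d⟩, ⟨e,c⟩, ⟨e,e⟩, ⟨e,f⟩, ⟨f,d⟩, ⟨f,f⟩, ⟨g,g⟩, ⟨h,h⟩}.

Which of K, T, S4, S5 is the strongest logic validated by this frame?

Reflexive (axiom T): yes — every world is R-related to itself.
Transitive (axiom 4): no — a R b and b R c, but not a R c.
Euclidean (axiom 5): no — a R b and a R d, but not b R d.
So F validates K, T; S4 would additionally require R to be transitive. The strongest is T.

T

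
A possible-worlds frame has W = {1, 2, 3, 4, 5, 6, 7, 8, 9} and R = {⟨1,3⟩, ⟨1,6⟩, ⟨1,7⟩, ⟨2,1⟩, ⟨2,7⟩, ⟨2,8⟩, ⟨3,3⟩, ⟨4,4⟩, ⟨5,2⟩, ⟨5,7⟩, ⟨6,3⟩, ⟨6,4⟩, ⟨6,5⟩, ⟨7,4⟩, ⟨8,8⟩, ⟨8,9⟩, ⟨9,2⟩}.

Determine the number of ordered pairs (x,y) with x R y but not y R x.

Enumerating: (1,3), (1,6), (1,7), (2,1), (2,7), (2,8), (5,2), (5,7), (6,3), (6,4), (6,5), (7,4), (8,9), (9,2).

14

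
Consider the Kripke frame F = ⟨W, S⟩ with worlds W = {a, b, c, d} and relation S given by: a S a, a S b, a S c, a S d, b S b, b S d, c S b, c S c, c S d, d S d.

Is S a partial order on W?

Reflexive: yes — every world is S-related to itself.
Transitive: yes — every two-step S-path is closed by a direct edge.
Antisymmetric: yes — no distinct pair is related both ways.
So S is a partial order.

Yes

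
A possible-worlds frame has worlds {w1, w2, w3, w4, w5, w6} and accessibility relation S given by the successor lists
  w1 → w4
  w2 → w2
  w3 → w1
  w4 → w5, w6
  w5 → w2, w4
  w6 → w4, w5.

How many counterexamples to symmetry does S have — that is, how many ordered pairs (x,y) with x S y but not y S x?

4

Enumerating: (w1,w4), (w3,w1), (w5,w2), (w6,w5).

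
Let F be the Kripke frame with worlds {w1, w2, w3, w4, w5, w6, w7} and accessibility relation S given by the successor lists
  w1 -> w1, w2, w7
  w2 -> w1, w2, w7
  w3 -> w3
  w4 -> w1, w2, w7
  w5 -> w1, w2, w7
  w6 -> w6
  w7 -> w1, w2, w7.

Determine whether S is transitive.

Transitive: yes — every two-step S-path is closed by a direct edge.

Yes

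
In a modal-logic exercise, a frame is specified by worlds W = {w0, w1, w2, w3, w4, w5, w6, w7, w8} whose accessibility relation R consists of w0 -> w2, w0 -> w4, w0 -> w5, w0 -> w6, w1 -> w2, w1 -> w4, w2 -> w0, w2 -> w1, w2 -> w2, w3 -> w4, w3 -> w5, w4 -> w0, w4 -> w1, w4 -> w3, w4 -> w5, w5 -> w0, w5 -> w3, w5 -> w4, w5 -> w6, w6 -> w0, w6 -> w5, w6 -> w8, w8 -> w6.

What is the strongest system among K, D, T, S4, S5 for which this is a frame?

K

Serial (axiom D): no — w7 has no R-successor.
Reflexive (axiom T): no — w0 is not related to itself.
Transitive (axiom 4): no — w0 R w2 and w2 R w1, but not w0 R w1.
Euclidean (axiom 5): no — w0 R w2 and w0 R w4, but not w2 R w4.
So F validates K; D would additionally require R to be serial. The strongest is K.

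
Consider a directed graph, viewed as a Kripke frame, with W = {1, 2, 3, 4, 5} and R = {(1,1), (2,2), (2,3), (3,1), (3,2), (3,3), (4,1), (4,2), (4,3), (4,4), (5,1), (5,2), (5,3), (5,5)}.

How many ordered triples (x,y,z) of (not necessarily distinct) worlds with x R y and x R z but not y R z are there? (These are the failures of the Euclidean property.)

Enumerating: (3,1,2), (3,1,3), (3,2,1), (4,1,2), (4,1,3), (4,1,4), (4,2,1), (4,2,4), (4,3,4), (5,1,2), (5,1,3), (5,1,5), (5,2,1), (5,2,5), (5,3,5).

15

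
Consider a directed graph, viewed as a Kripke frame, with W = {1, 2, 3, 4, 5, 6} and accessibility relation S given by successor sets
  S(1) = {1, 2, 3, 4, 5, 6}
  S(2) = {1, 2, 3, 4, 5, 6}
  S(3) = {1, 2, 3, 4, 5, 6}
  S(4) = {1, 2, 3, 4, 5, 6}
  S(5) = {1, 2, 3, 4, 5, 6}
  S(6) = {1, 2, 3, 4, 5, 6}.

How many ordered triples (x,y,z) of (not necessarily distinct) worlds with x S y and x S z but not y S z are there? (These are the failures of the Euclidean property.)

S is Euclidean; there are no such tuples.

0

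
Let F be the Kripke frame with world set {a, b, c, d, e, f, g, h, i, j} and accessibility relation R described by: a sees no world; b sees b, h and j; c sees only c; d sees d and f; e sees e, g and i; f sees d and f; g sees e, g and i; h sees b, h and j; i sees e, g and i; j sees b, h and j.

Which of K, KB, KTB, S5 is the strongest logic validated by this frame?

KB

Symmetric (axiom B): yes — every pair in R has its reverse in R.
Reflexive (axiom T): no — a is not related to itself.
Euclidean (axiom 5): yes — any two successors of a common world are R-related.
So F validates K, KB; KTB would additionally require R to be reflexive. The strongest is KB.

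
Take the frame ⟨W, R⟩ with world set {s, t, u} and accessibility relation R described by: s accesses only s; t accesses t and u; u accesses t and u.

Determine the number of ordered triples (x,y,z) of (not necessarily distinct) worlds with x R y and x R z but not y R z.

0

R is Euclidean; there are no such tuples.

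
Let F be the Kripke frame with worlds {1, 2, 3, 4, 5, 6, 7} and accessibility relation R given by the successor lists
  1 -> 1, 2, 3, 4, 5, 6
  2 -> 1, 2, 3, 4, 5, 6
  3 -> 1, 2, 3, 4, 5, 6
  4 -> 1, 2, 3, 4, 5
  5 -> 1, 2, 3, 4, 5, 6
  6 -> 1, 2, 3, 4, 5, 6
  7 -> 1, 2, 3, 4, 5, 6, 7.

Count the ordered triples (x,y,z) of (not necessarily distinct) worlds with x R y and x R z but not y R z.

Enumerating: (1,4,6), (2,4,6), (3,4,6), (5,4,6), (6,4,6), (7,1,7), (7,2,7), (7,3,7), (7,4,6), (7,4,7), (7,5,7), (7,6,7).

12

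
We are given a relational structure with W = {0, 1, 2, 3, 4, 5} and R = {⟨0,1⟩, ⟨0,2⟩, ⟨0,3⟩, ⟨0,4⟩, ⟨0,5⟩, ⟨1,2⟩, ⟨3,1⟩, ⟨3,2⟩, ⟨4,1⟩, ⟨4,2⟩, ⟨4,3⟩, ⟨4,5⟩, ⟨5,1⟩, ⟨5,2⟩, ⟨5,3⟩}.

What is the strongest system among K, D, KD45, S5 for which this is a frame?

Serial (axiom D): no — 2 has no R-successor.
Euclidean (axiom 5): no — 0 R 1 and 0 R 3, but not 1 R 3.
Transitive (axiom 4): yes — every two-step R-path is closed by a direct edge.
Reflexive (axiom T): no — 0 is not related to itself.
So F validates K; D would additionally require R to be serial. The strongest is K.

K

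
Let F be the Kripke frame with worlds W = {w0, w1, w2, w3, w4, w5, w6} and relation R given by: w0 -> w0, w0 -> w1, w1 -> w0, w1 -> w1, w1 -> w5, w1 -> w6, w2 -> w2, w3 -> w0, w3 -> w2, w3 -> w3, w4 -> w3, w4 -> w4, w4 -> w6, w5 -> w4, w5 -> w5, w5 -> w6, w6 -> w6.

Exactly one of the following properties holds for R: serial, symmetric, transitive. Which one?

Serial: yes — every world has a successor (e.g. w0 R w0).
Symmetric: no — w1 R w5 but not w5 R w1.
Transitive: no — w0 R w1 and w1 R w5, but not w0 R w5.
Only serial holds.

serial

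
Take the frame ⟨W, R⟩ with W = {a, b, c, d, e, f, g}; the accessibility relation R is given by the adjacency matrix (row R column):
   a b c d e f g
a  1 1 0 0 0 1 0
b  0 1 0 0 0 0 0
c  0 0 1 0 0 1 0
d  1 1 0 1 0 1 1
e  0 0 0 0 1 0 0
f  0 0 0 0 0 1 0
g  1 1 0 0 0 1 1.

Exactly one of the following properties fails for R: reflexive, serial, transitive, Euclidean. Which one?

Reflexive: yes — every world is R-related to itself.
Serial: yes — every world has a successor (e.g. a R a).
Transitive: yes — every two-step R-path is closed by a direct edge.
Euclidean: no — a R b and a R f, but not b R f.
Only Euclidean fails.

Euclidean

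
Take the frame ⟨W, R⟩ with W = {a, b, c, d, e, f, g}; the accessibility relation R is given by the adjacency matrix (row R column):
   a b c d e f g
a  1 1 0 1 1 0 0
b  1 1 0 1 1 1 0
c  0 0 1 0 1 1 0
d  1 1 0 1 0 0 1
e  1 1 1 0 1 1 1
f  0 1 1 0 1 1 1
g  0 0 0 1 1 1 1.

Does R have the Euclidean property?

Euclidean: no — a R d and a R e, but not d R e.

No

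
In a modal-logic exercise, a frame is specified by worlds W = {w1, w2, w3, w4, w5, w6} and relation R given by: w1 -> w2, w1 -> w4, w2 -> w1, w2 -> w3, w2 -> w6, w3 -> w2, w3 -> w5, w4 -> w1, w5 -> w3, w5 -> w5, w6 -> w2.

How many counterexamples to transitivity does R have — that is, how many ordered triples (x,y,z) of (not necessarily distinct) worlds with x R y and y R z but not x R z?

19

Enumerating: (w1,w2,w1), (w1,w2,w3), (w1,w2,w6), (w1,w4,w1), (w2,w1,w2), (w2,w1,w4), (w2,w3,w2), (w2,w3,w5), (w2,w6,w2), (w3,w2,w1), (w3,w2,w3), (w3,w2,w6), … and 7 more.
Total: 19.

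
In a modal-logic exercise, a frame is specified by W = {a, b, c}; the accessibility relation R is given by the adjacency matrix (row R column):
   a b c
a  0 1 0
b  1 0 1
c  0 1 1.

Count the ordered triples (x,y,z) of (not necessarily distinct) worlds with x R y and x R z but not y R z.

5

Enumerating: (a,b,b), (b,a,a), (b,a,c), (b,c,a), (c,b,b).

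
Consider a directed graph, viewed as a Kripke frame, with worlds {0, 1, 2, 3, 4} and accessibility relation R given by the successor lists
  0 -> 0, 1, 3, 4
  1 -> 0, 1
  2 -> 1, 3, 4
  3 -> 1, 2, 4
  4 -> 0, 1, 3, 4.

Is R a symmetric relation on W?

No

Symmetric: no — 0 R 3 but not 3 R 0.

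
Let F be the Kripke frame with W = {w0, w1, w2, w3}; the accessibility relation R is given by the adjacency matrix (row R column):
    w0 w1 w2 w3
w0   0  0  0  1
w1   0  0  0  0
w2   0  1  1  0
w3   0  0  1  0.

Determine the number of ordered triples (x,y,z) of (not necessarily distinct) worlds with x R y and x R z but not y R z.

Enumerating: (w0,w3,w3), (w2,w1,w1), (w2,w1,w2).

3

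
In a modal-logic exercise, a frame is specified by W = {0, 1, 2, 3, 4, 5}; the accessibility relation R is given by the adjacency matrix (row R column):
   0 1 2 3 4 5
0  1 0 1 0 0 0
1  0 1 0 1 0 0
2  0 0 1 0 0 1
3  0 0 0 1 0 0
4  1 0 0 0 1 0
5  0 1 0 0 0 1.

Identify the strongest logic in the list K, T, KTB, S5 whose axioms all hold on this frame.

T

Reflexive (axiom T): yes — every world is R-related to itself.
Symmetric (axiom B): no — 0 R 2 but not 2 R 0.
Euclidean (axiom 5): no — 0 R 2 and 0 R 0, but not 2 R 0.
So F validates K, T; KTB would additionally require R to be symmetric. The strongest is T.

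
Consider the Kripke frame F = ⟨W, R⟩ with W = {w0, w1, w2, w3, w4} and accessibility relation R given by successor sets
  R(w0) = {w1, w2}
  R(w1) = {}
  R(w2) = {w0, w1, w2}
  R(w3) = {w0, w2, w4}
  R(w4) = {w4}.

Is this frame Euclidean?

Euclidean: no — w0 R w1 and w0 R w2, but not w1 R w2.

No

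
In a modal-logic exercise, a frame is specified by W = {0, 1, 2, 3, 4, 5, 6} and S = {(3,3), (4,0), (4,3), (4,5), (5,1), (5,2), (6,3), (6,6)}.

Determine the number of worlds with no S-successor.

Enumerating: 0, 1, 2.

3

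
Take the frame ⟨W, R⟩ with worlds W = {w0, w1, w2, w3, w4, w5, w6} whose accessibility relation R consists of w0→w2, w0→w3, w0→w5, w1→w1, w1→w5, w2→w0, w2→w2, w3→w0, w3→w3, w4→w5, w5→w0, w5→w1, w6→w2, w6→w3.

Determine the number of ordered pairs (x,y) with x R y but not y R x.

Enumerating: (w4,w5), (w6,w2), (w6,w3).

3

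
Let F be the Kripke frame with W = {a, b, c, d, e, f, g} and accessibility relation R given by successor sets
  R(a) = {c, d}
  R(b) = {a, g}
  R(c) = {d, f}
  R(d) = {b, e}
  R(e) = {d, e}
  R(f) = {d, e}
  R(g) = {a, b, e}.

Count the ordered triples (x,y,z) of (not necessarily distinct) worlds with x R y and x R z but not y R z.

21

Enumerating: (a,c,c), (a,d,c), (a,d,d), (b,a,a), (b,a,g), (b,g,g), (c,d,d), (c,d,f), (c,f,f), (d,b,b), (d,b,e), (d,e,b), … and 9 more.
Total: 21.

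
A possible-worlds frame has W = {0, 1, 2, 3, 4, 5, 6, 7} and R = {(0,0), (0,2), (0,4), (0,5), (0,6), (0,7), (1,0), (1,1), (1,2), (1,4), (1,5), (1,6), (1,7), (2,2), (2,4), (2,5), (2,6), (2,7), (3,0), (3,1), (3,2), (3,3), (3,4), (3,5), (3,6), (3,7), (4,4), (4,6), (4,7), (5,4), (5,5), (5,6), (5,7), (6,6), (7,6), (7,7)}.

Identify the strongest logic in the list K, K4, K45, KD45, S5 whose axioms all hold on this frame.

K4

Transitive (axiom 4): yes — every two-step R-path is closed by a direct edge.
Euclidean (axiom 5): no — 0 R 4 and 0 R 2, but not 4 R 2.
Serial (axiom D): yes — every world has a successor (e.g. 0 R 0).
Reflexive (axiom T): yes — every world is R-related to itself.
So F validates K, K4; K45 would additionally require R to be Euclidean. The strongest is K4.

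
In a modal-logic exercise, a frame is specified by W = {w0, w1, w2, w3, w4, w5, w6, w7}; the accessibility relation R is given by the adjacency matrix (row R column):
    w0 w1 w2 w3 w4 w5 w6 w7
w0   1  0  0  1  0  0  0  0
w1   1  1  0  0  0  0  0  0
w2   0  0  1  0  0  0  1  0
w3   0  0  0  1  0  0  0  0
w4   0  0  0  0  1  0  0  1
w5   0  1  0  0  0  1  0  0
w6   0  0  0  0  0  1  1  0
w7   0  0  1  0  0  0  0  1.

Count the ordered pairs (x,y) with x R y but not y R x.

Enumerating: (w0,w3), (w1,w0), (w2,w6), (w4,w7), (w5,w1), (w6,w5), (w7,w2).

7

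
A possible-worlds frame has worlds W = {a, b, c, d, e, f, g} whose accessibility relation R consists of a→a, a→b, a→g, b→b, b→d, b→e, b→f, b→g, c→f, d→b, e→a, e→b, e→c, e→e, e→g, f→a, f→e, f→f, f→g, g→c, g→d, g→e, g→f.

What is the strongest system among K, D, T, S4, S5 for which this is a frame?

D

Serial (axiom D): yes — every world has a successor (e.g. a R a).
Reflexive (axiom T): no — c is not related to itself.
Transitive (axiom 4): no — a R b and b R d, but not a R d.
Euclidean (axiom 5): no — a R g and a R b, but not g R b.
So F validates K, D; T would additionally require R to be reflexive. The strongest is D.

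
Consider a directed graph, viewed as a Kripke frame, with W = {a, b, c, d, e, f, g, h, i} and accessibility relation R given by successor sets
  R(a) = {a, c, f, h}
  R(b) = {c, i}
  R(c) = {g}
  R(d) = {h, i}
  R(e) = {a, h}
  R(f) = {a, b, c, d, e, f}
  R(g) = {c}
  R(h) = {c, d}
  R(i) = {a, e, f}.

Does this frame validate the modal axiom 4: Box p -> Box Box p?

No

Axiom 4 corresponds to the accessibility relation being transitive.
Transitive: no — a R c and c R g, but not a R g.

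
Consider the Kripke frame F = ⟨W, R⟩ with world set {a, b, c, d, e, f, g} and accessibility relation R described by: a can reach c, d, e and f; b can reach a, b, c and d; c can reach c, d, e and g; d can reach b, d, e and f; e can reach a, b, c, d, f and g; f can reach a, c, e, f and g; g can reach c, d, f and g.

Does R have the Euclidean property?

No

Euclidean: no — a R c and a R f, but not c R f.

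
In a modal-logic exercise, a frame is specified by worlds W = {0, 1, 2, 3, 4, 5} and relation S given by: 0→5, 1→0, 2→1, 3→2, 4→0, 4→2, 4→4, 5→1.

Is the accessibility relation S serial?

Serial: yes — every world has a successor (e.g. 0 S 5).

Yes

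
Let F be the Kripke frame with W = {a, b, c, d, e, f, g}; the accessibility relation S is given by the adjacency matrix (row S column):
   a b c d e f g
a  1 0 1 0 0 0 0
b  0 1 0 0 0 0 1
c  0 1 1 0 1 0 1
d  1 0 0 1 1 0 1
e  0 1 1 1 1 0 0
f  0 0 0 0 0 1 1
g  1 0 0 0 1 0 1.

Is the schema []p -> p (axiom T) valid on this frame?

Yes

By correspondence theory, T is valid on a frame iff S is reflexive.
Reflexive: yes — every world is S-related to itself.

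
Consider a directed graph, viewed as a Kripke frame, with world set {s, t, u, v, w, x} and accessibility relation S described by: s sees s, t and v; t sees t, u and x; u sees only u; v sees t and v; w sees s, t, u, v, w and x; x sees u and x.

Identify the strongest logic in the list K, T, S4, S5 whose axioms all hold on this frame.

Reflexive (axiom T): yes — every world is S-related to itself.
Transitive (axiom 4): no — s S t and t S u, but not s S u.
Euclidean (axiom 5): no — s S t and s S v, but not t S v.
So F validates K, T; S4 would additionally require S to be transitive. The strongest is T.

T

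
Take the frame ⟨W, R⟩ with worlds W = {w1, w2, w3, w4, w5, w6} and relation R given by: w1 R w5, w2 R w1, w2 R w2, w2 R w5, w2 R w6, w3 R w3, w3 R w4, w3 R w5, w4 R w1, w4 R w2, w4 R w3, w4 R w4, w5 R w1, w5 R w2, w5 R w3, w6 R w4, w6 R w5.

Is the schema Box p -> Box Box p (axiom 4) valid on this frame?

By correspondence theory, 4 is valid on a frame iff R is transitive.
Transitive: no — w1 R w5 and w5 R w2, but not w1 R w2.

No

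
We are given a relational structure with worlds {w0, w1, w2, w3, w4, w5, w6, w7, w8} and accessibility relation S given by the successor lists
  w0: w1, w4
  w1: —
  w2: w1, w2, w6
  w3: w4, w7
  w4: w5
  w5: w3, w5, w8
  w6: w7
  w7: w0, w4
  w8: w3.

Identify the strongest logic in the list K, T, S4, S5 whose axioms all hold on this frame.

Reflexive (axiom T): no — w0 is not related to itself.
Transitive (axiom 4): no — w0 S w4 and w4 S w5, but not w0 S w5.
Euclidean (axiom 5): no — w0 S w1 and w0 S w4, but not w1 S w4.
So F validates K; T would additionally require S to be reflexive. The strongest is K.

K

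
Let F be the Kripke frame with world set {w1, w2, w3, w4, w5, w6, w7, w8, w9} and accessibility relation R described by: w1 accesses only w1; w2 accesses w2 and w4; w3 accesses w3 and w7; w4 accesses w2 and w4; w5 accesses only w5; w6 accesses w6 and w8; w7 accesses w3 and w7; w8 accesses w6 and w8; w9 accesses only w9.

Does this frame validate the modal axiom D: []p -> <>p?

Yes

The schema D characterises exactly the serial frames.
Serial: yes — every world has a successor (e.g. w1 R w1).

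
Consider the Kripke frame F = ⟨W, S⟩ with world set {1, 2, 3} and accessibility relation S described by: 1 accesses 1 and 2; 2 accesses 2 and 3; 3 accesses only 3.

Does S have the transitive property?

Transitive: no — 1 S 2 and 2 S 3, but not 1 S 3.

No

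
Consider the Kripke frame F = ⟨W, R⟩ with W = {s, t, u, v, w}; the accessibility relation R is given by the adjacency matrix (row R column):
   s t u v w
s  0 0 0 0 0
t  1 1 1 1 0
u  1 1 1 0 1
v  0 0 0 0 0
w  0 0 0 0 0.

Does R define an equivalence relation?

No

Reflexive: no — s is not related to itself.
Symmetric: no — t R s but not s R t.
Transitive: no — t R u and u R w, but not t R w.
So R is not an equivalence relation.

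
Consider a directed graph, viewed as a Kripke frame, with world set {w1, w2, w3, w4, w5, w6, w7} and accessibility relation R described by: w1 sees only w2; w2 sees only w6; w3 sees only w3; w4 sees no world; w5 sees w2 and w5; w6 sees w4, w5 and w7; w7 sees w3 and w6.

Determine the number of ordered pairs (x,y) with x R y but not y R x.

6

Enumerating: (w1,w2), (w2,w6), (w5,w2), (w6,w4), (w6,w5), (w7,w3).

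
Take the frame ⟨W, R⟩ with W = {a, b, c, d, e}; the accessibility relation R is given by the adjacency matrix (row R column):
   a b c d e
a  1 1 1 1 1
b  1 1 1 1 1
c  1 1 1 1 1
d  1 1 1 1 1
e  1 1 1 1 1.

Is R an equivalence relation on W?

Yes

Reflexive: yes — every world is R-related to itself.
Symmetric: yes — every pair in R has its reverse in R.
Transitive: yes — every two-step R-path is closed by a direct edge.
So R is an equivalence relation.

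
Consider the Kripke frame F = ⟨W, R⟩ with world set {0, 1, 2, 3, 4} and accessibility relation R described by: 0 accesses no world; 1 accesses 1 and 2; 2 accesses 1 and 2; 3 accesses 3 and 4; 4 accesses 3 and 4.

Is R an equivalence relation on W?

Reflexive: no — 0 is not related to itself.
Symmetric: yes — every pair in R has its reverse in R.
Transitive: yes — every two-step R-path is closed by a direct edge.
So R is not an equivalence relation.

No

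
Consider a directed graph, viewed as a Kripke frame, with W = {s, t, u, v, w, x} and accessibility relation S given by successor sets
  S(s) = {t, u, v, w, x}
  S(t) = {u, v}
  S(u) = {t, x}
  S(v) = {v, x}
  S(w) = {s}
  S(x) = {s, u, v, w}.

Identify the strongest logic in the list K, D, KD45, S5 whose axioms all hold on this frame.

Serial (axiom D): yes — every world has a successor (e.g. s S t).
Euclidean (axiom 5): no — s S t and s S w, but not t S w.
Transitive (axiom 4): no — t S u and u S x, but not t S x.
Reflexive (axiom T): no — s is not related to itself.
So F validates K, D; KD45 would additionally require S to be Euclidean and transitive. The strongest is D.

D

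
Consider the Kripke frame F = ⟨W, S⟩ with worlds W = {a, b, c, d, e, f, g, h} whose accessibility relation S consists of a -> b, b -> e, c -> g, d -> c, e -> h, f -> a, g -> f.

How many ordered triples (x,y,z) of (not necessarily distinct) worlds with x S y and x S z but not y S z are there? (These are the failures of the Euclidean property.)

Enumerating: (a,b,b), (b,e,e), (c,g,g), (d,c,c), (e,h,h), (f,a,a), (g,f,f).

7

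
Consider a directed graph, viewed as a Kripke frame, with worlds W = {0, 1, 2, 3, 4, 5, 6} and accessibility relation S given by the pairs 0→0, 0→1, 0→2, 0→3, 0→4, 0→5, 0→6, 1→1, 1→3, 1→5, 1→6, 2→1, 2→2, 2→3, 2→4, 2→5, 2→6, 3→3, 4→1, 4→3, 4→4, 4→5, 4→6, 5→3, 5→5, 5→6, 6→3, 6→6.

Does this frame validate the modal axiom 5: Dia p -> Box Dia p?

No

Axiom 5 corresponds to the accessibility relation being Euclidean.
Euclidean: no — 0 S 1 and 0 S 2, but not 1 S 2.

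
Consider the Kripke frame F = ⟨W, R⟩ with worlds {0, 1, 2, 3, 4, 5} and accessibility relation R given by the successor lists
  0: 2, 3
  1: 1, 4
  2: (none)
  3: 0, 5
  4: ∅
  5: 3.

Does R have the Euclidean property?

Euclidean: no — 0 R 2 and 0 R 3, but not 2 R 3.

No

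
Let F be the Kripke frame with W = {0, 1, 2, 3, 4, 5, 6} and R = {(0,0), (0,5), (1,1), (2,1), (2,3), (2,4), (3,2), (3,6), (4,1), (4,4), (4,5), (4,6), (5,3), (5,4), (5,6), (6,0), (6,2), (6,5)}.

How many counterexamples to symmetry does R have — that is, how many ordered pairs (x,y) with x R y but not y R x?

9

Enumerating: (0,5), (2,1), (2,4), (3,6), (4,1), (4,6), (5,3), (6,0), (6,2).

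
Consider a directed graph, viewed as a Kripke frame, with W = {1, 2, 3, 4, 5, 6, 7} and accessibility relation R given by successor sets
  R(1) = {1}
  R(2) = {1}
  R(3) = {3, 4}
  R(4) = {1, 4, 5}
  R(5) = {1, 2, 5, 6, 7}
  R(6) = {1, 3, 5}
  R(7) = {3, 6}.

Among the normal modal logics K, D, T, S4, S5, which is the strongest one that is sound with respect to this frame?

Serial (axiom D): yes — every world has a successor (e.g. 1 R 1).
Reflexive (axiom T): no — 2 is not related to itself.
Transitive (axiom 4): no — 3 R 4 and 4 R 1, but not 3 R 1.
Euclidean (axiom 5): no — 4 R 1 and 4 R 5, but not 1 R 5.
So F validates K, D; T would additionally require R to be reflexive. The strongest is D.

D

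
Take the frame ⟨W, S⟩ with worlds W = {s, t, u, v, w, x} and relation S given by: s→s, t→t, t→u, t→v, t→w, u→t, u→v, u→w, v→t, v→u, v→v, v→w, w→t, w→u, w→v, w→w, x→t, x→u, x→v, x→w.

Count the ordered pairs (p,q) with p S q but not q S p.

4

Enumerating: (x,t), (x,u), (x,v), (x,w).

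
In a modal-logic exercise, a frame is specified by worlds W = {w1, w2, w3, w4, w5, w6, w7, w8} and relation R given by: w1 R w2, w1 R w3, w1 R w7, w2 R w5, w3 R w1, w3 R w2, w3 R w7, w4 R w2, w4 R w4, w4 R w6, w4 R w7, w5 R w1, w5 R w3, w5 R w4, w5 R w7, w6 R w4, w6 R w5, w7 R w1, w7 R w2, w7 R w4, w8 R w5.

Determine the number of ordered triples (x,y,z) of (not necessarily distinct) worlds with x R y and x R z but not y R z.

Enumerating: (w1,w2,w2), (w1,w2,w3), (w1,w2,w7), (w1,w3,w3), (w1,w7,w3), (w1,w7,w7), (w2,w5,w5), (w3,w1,w1), (w3,w2,w1), (w3,w2,w2), (w3,w2,w7), (w3,w7,w7), … and 26 more.
Total: 38.

38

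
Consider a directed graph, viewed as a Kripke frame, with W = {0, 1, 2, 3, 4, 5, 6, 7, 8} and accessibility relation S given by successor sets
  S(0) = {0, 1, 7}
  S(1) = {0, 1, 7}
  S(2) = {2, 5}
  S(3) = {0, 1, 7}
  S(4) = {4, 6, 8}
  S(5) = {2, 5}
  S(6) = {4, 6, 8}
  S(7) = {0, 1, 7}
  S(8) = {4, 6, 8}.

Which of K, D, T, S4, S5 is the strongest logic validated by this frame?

Serial (axiom D): yes — every world has a successor (e.g. 0 S 0).
Reflexive (axiom T): no — 3 is not related to itself.
Transitive (axiom 4): yes — every two-step S-path is closed by a direct edge.
Euclidean (axiom 5): yes — any two successors of a common world are S-related.
So F validates K, D; T would additionally require S to be reflexive. The strongest is D.

D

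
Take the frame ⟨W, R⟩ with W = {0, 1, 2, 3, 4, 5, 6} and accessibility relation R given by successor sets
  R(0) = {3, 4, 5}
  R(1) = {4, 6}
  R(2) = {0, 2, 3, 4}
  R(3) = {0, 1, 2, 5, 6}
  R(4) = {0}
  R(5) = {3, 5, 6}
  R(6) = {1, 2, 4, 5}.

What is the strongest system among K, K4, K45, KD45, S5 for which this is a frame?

K

Transitive (axiom 4): no — 0 R 3 and 3 R 1, but not 0 R 1.
Euclidean (axiom 5): no — 0 R 3 and 0 R 4, but not 3 R 4.
Serial (axiom D): yes — every world has a successor (e.g. 0 R 3).
Reflexive (axiom T): no — 0 is not related to itself.
So F validates K; K4 would additionally require R to be transitive. The strongest is K.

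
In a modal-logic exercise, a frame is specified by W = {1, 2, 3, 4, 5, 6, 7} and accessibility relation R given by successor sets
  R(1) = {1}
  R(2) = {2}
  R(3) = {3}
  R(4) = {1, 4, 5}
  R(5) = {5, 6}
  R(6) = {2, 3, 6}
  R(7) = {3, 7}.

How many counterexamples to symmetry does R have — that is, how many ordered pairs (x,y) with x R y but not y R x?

6

Enumerating: (4,1), (4,5), (5,6), (6,2), (6,3), (7,3).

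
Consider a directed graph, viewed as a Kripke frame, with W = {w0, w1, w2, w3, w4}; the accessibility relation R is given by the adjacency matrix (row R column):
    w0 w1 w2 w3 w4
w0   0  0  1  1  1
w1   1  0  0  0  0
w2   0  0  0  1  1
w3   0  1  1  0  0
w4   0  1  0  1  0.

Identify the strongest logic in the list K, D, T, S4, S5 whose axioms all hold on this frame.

Serial (axiom D): yes — every world has a successor (e.g. w0 R w2).
Reflexive (axiom T): no — w0 is not related to itself.
Transitive (axiom 4): no — w0 R w3 and w3 R w1, but not w0 R w1.
Euclidean (axiom 5): no — w0 R w3 and w0 R w4, but not w3 R w4.
So F validates K, D; T would additionally require R to be reflexive. The strongest is D.

D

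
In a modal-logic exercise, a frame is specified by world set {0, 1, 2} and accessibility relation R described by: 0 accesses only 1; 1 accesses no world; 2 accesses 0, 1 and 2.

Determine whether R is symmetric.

Symmetric: no — 0 R 1 but not 1 R 0.

No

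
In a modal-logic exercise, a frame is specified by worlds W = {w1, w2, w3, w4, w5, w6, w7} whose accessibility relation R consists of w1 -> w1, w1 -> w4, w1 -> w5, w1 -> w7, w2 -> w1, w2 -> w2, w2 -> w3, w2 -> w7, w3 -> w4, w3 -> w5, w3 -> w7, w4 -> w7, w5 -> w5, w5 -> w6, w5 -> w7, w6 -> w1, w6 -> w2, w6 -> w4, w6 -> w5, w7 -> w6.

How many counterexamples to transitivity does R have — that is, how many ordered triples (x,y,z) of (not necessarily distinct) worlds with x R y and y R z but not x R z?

Enumerating: (w1,w5,w6), (w1,w7,w6), (w2,w1,w4), (w2,w1,w5), (w2,w3,w4), (w2,w3,w5), (w2,w7,w6), (w3,w5,w6), (w3,w7,w6), (w4,w7,w6), (w5,w6,w1), (w5,w6,w2), … and 11 more.
Total: 23.

23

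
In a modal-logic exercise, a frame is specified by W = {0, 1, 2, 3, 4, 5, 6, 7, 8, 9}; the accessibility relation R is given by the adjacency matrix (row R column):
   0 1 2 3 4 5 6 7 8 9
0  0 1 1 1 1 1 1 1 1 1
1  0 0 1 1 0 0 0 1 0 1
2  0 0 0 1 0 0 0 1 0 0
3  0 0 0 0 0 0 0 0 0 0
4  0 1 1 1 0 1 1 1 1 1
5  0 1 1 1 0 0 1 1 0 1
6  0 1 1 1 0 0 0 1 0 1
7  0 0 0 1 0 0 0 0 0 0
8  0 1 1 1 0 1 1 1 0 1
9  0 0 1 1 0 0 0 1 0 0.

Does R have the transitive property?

Yes

Transitive: yes — every two-step R-path is closed by a direct edge.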